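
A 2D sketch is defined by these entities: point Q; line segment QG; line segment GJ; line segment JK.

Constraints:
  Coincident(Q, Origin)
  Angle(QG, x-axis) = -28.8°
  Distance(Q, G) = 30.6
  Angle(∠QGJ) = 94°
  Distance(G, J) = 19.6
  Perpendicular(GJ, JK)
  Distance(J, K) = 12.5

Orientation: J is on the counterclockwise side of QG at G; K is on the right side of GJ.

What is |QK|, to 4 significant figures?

48.20

Q is at the origin; QG runs at -28.8° with length 30.6, so G = 30.6·(cos -28.8°, sin -28.8°) = (26.81, -14.74). ∠QGJ = 94.0°, so GJ runs at -28.8° + (180° − 94.0°) = 57.20° from the x-axis; with |GJ| = 19.6, J = G + 19.6·(cos 57.20°, sin 57.20°) = (37.43, 1.733). GJ ⟂ JK; with |JK| = 12.5 on the right of GJ, K = J + 12.5·(0.8406, -0.5417) = (47.94, -5.038). Then |QK| = |K − Q| = 48.20.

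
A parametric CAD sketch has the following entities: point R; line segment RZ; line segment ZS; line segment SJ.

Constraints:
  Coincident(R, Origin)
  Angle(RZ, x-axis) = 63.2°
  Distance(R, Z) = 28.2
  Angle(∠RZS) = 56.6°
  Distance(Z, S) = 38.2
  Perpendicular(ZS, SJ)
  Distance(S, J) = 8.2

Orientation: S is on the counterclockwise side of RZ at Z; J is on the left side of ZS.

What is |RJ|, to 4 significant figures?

27.38

R is at the origin; RZ runs at 63.2° with length 28.2, so Z = 28.2·(cos 63.2°, sin 63.2°) = (12.71, 25.17). ∠RZS = 56.6°, so ZS runs at 63.2° + (180° − 56.6°) = 186.6° from the x-axis; with |ZS| = 38.2, S = Z + 38.2·(cos 186.6°, sin 186.6°) = (-25.23, 20.78). ZS is perpendicular to SJ; with |SJ| = 8.2 on the left of ZS, J = S + 8.2·(0.1149, -0.9934) = (-24.29, 12.63). Then |RJ| = |J − R| = 27.38.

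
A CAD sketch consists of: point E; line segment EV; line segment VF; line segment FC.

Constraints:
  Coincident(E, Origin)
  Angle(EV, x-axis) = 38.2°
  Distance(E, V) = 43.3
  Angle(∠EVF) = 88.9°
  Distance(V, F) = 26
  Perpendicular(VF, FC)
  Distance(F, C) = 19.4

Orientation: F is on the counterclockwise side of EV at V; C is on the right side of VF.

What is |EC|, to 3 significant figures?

67.6

E is at the origin; EV runs at 38.2° with length 43.3, so V = 43.3·(cos 38.2°, sin 38.2°) = (34.0, 26.8). ∠EVF = 88.9°, so VF runs at 38.2° + (180° − 88.9°) = 129° from the x-axis; with |VF| = 26.0, F = V + 26.0·(cos 129°, sin 129°) = (17.6, 46.9). VF ⟂ FC; with |FC| = 19.4 on the right of VF, C = F + 19.4·(0.774, 0.633) = (32.6, 59.2). Then |EC| = |C − E| = 67.6.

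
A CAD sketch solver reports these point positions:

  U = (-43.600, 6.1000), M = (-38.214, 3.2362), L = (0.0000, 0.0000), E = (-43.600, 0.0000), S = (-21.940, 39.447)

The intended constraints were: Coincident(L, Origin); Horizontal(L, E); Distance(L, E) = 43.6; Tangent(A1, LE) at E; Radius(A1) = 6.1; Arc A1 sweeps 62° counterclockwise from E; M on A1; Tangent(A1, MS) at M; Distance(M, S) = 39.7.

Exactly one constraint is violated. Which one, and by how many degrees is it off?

Tangent(A1, MS) at M — off by 3.80°.

L = (0.00, 0.00) ✓; L.y = 0.00, E.y = 0.00 ✓; |LE| = 43.60 ✓; ∠(UE, EL) = 90.00° ✓; |UE| = 6.100 ✓; bearing(U→M) − bearing(U→E) = 62.00° ✓; |UM| = 6.100 ✓; ∠(UM, MS) = 86.20° ✗; |MS| = 39.70 ✓.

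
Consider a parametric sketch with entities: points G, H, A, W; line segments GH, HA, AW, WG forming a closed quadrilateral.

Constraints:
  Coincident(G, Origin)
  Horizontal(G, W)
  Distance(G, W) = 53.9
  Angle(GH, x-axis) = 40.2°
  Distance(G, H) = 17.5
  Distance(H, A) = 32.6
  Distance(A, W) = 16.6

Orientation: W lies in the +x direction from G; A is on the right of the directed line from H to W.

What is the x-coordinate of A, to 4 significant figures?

39.48

Checks: GH at 40.20° ✓; |HA| = 32.60 ✓; |AW| = 16.60 ✓.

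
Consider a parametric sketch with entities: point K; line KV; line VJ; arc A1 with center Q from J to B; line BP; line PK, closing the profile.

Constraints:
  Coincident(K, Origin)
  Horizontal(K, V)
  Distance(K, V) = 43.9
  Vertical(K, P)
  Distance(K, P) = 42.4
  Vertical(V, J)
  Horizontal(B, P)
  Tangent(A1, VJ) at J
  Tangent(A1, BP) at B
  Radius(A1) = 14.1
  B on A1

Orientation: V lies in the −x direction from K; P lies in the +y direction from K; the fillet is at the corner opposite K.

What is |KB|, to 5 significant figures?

51.825

K is at the origin; K and V share the same y with |KV| = 43.9 and V on the −x side, so V = (-43.900, 0.0000). KP is vertical with |KP| = 42.4 and P on the +y side, so P = (0.0000, 42.400). The virtual corner opposite K is at (-43.900, 42.400). The tangent condition forces QJ to be normal to VJ and since A1 is tangent to BP there, QB ⟂ BP, with radius 14.1, so the center Q sits 14.1 in from both sides at Q = (-29.800, 28.300). That places the tangent points at J = (-43.900, 28.300) on VJ and B = (-29.800, 42.400) on BP. Then |KB| = |B − K| = 51.825.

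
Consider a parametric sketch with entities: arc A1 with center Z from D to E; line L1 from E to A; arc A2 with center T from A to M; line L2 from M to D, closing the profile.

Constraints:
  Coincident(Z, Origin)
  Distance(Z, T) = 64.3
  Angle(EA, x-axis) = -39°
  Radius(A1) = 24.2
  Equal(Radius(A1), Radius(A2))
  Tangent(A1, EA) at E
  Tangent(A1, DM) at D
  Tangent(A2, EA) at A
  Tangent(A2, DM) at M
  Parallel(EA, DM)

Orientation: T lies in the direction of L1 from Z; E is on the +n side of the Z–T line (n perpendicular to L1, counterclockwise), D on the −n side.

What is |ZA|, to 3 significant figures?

68.7

The slot axis is L1's direction at -39.0°, so u = (cos -39.0°, sin -39.0°) = (0.777, -0.629) and n = (−sin -39.0°, cos -39.0°) = (0.629, 0.777). Z is at the origin and T lies 64.3 along u from Z, so T = 64.3·u = (50.0, -40.5). Tangency of A1 to both parallel lines with radius 24.2 puts E and D at Z ± 24.2·n: E = (15.2, 18.8), D = (-15.2, -18.8). Equal radii place A and M the same way about T: A = T + 24.2·n = (65.2, -21.7), M = T − 24.2·n = (34.7, -59.3). Then |ZA| = |A − Z| = 68.7.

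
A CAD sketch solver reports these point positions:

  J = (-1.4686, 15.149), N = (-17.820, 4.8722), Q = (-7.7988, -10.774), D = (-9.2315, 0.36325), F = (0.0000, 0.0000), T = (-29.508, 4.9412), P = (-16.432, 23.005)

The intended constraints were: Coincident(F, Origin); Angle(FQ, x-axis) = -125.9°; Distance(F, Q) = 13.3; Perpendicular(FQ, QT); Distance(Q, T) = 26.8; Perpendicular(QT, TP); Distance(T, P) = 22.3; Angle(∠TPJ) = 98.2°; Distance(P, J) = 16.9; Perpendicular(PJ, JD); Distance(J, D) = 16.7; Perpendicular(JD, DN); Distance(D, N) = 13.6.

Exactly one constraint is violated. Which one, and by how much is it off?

Distance(D, N) = 13.6 — off by 3.90.

F = (0.00, 0.00) ✓; FQ at -125.9° ✓; |FQ| = 13.30 ✓; ∠(FQ, QT) = 90.00° ✓; |QT| = 26.80 ✓; ∠(QT, TP) = 90.00° ✓; |TP| = 22.30 ✓; ∠TPJ = 98.20° ✓; |PJ| = 16.90 ✓; ∠(PJ, JD) = 90.00° ✓; |JD| = 16.70 ✓; ∠(JD, DN) = 90.00° ✓; |DN| = 9.700 ✗.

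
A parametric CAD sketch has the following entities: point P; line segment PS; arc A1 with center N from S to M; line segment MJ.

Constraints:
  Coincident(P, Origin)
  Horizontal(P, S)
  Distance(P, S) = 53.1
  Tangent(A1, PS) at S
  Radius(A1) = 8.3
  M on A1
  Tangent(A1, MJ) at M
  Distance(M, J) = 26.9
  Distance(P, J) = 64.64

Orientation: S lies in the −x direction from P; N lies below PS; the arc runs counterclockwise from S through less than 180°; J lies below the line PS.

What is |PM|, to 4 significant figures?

61.98

P is at the origin; PS is horizontal with |PS| = 53.1 and S on the −x side, so S = (-53.10, 0.000). The tangent condition forces NS to be normal to PS, so N = S + (0, -8.3) = (-53.10, -8.300). Since NM ⟂ MJ (tangency), |NJ| = √(8.3² + 26.9²) = 28.15 regardless of where M sits on A1. So J lies on both circle(P, 64.64) and circle(N, 28.15); the below-PS intersection is J = (-53.38, -36.45). M is the foot of the tangent from J: M = (-61.06, -10.67).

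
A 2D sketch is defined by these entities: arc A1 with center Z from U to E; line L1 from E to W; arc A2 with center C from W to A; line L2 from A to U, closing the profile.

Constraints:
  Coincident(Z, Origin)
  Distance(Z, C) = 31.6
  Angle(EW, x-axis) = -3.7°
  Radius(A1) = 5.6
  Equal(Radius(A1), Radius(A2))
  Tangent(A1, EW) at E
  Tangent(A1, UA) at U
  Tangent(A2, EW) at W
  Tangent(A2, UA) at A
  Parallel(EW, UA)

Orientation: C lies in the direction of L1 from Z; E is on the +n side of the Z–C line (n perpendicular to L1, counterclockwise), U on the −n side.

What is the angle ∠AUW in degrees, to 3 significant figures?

19.5°

Tangency of A1 to both parallel lines with radius 5.6 puts E and U at Z ± 5.6·n: E = (0.361, 5.59), U = (-0.361, -5.59). Equal radii place W and A the same way about C: W = C + 5.6·n = (31.9, 3.55), A = C − 5.6·n = (31.2, -7.63). Then cos ∠AUW = UA·UW / (|UA||UW|), giving 19.5°.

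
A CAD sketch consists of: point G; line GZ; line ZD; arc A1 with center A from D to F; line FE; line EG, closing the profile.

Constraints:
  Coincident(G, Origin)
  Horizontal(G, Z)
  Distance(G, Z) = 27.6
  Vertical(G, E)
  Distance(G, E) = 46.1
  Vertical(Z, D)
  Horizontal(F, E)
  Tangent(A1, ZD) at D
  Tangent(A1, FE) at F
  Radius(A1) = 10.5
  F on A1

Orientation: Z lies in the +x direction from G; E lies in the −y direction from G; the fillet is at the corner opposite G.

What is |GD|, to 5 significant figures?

45.046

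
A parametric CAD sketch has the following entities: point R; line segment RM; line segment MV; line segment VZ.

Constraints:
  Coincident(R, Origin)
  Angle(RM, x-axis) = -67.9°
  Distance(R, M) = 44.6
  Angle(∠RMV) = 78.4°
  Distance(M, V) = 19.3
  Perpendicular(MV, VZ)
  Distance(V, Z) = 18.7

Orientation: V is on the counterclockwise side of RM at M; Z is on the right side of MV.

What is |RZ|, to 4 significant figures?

63.24

∠RMV = 78.4°, so MV runs at -67.9° + (180° − 78.4°) = 33.70° from the x-axis; with |MV| = 19.3, V = M + 19.3·(cos 33.70°, sin 33.70°) = (32.84, -30.61). MV ⟂ VZ; with |VZ| = 18.7 on the right of MV, Z = V + 18.7·(0.5548, -0.8320) = (43.21, -46.17). Then |RZ| = |Z − R| = 63.24.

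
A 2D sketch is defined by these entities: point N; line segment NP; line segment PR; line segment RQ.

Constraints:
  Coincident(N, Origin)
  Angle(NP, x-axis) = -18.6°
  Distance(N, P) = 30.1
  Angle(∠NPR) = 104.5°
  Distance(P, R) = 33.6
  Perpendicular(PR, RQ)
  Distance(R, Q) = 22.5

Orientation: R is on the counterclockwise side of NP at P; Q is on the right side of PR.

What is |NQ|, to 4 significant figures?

66.02

∠NPR = 104.5°, so PR runs at -18.6° + (180° − 104.5°) = 56.90° from the x-axis; with |PR| = 33.6, R = P + 33.6·(cos 56.90°, sin 56.90°) = (46.88, 18.55). The perpendicularity gives RQ at right angles to PR; with |RQ| = 22.5 on the right of PR, Q = R + 22.5·(0.8377, -0.5461) = (65.73, 6.259). Then |NQ| = |Q − N| = 66.02.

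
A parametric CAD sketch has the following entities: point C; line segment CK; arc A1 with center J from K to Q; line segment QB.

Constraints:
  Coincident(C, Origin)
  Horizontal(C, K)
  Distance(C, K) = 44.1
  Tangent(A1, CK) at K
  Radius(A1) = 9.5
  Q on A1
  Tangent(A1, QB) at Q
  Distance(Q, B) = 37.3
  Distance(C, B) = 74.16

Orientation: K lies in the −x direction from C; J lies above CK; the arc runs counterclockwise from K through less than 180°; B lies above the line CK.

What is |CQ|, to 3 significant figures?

39.6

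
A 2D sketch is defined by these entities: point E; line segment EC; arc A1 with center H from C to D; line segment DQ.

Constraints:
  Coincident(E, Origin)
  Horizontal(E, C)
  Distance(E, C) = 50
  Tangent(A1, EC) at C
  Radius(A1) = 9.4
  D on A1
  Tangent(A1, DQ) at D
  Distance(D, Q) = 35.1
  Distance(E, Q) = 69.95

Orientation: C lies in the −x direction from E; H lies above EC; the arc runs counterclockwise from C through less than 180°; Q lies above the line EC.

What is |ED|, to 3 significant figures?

43.0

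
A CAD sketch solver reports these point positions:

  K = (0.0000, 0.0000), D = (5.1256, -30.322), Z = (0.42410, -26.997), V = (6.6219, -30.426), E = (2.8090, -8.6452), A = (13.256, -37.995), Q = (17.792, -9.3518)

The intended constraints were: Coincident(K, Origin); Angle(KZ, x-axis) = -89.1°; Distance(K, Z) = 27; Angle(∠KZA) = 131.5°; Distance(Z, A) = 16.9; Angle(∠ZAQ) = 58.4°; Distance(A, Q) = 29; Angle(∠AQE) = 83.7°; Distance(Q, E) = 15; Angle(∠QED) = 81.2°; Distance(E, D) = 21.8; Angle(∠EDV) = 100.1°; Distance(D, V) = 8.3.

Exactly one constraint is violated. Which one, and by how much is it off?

Distance(D, V) = 8.3 — off by 6.80.

K = (0.00, 0.00) ✓; KZ at -89.10° ✓; |KZ| = 27.00 ✓; ∠KZA = 131.5° ✓; |ZA| = 16.90 ✓; ∠ZAQ = 58.40° ✓; |AQ| = 29.00 ✓; ∠AQE = 83.70° ✓; |QE| = 15.00 ✓; ∠QED = 81.20° ✓; |ED| = 21.80 ✓; ∠EDV = 100.1° ✓; |DV| = 1.500 ✗.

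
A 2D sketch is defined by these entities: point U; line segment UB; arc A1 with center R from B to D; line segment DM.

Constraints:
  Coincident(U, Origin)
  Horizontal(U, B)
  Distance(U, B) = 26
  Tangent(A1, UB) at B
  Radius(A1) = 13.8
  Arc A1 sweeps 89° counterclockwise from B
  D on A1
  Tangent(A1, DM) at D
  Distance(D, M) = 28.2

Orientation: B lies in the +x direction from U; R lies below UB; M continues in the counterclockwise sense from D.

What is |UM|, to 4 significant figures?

43.37

U is at the origin; U and B share the same y with |UB| = 26.0 and B on the +x side, so B = (26.00, 0.000). Since A1 is tangent to UB there, RB ⟂ UB, so R = B + (0, -13.8) = (26.00, -13.80). On A1, B sits at bearing 90° from R; an 89° counterclockwise sweep puts D at bearing 179°, so D = R + 13.8·(cos 179°, sin 179°) = (12.20, -13.56). A1 meets DM tangentially, so RD is at right angles to DM, so DM runs along (−sin 179°, cos 179°); with |DM| = 28.2, M = (11.71, -41.75). Then |UM| = |M − U| = 43.37.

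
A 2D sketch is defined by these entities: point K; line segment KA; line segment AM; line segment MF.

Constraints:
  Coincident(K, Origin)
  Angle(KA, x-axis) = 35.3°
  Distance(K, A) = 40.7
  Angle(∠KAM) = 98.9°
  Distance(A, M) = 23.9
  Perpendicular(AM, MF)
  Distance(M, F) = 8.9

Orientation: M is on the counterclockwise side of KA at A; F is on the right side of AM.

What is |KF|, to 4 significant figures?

57.65

K is at the origin; KA runs at 35.3° with length 40.7, so A = 40.7·(cos 35.3°, sin 35.3°) = (33.22, 23.52). ∠KAM = 98.9°, so AM runs at 35.3° + (180° − 98.9°) = 116.4° from the x-axis; with |AM| = 23.9, M = A + 23.9·(cos 116.4°, sin 116.4°) = (22.59, 44.93). AM ⟂ MF; with |MF| = 8.9 on the right of AM, F = M + 8.9·(0.8957, 0.4446) = (30.56, 48.88). Then |KF| = |F − K| = 57.65.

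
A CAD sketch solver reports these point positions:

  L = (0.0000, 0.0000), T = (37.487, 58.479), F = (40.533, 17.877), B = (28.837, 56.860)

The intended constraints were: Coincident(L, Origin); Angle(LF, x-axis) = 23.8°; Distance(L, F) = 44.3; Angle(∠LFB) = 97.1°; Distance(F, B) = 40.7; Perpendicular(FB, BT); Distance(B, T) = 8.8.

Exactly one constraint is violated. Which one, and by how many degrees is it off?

Perpendicular(FB, BT) — off by 6.10°.

L = (0.00, 0.00) ✓; LF at 23.80° ✓; |LF| = 44.30 ✓; ∠LFB = 97.10° ✓; |FB| = 40.70 ✓; ∠(FB, BT) = 96.10° ✗; |BT| = 8.800 ✓.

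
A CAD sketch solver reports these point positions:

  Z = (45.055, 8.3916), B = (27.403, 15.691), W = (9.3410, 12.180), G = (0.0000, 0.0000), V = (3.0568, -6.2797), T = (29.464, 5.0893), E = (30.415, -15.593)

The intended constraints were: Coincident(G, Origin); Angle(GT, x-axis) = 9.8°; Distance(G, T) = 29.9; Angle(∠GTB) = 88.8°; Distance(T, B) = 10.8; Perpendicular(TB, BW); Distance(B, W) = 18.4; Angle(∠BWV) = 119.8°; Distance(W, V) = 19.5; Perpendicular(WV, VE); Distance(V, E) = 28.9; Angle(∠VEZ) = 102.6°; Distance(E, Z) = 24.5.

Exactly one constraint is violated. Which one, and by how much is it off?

Distance(E, Z) = 24.5 — off by 3.60.

G = (0.00, 0.00) ✓; GT at 9.800° ✓; |GT| = 29.90 ✓; ∠GTB = 88.80° ✓; |TB| = 10.80 ✓; ∠(TB, BW) = 90.00° ✓; |BW| = 18.40 ✓; ∠BWV = 119.8° ✓; |WV| = 19.50 ✓; ∠(WV, VE) = 90.00° ✓; |VE| = 28.90 ✓; ∠VEZ = 102.6° ✓; |EZ| = 28.10 ✗.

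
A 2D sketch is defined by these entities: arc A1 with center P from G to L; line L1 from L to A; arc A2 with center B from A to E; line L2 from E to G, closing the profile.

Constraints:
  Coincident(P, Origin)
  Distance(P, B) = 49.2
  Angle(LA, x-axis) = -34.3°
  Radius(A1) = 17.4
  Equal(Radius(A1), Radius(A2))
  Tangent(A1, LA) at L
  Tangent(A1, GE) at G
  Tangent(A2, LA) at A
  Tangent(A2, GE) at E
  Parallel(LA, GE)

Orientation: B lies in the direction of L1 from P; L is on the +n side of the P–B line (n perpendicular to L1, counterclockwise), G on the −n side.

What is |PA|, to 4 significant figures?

52.19

The slot axis is L1's direction at -34.3°, so u = (cos -34.3°, sin -34.3°) = (0.8261, -0.5635) and n = (−sin -34.3°, cos -34.3°) = (0.5635, 0.8261). P is at the origin and B lies 49.2 along u from P, so B = 49.2·u = (40.64, -27.73). Tangency of A1 to both parallel lines with radius 17.4 puts L and G at P ± 17.4·n: L = (9.805, 14.37), G = (-9.805, -14.37). Equal radii place A and E the same way about B: A = B + 17.4·n = (50.45, -13.35), E = B − 17.4·n = (30.84, -42.10). Then |PA| = |A − P| = 52.19.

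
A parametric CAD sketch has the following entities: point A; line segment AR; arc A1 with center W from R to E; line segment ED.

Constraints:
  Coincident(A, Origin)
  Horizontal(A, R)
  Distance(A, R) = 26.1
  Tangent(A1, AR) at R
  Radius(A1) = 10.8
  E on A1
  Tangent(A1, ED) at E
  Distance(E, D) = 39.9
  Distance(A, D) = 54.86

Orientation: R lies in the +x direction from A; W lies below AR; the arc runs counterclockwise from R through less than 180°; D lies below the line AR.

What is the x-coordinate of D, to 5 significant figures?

18.896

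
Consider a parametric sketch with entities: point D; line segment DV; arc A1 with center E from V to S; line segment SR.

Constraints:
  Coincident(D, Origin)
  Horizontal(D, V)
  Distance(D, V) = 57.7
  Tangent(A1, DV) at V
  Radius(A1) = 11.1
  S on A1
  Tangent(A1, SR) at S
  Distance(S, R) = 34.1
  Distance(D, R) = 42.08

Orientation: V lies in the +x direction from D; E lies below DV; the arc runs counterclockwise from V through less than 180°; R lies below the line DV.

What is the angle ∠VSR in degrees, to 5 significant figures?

153.81°

Checks: |EV| = 11.10 ✓; |ES| = 11.10 ✓; ∠(ES, SR) = 90.00° ✓; |SR| = 34.10 ✓; |DR| = 42.08 ✓.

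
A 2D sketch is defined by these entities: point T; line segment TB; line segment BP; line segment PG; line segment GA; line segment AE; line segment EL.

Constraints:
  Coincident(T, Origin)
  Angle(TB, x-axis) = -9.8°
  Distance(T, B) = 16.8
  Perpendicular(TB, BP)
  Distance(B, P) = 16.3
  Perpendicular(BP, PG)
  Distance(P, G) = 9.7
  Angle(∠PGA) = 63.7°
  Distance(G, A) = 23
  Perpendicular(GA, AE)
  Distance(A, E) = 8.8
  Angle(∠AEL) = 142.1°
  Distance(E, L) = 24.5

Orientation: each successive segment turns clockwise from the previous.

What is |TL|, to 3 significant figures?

41.9

T is at the origin; TB runs at -9.8° with length 16.8, so B = (16.6, -2.86). TB is perpendicular to BP, so BP runs at -99.8°; with |BP| = 16.3, P = (13.8, -18.9). The perpendicularity gives PG at right angles to BP, so PG runs at 170°; with |PG| = 9.7, G = (4.22, -17.3). ∠PGA = 63.7° gives GA at 53.9° from the x-axis; with |GA| = 23.0, A = (17.8, 1.31). The perpendicularity gives AE at right angles to GA, so AE runs at -36.1°; with |AE| = 8.8, E = (24.9, -3.87). ∠AEL = 142.1° gives EL at -74.0° from the x-axis; with |EL| = 24.5, L = (31.6, -27.4). Then |TL| = |L − T| = 41.9.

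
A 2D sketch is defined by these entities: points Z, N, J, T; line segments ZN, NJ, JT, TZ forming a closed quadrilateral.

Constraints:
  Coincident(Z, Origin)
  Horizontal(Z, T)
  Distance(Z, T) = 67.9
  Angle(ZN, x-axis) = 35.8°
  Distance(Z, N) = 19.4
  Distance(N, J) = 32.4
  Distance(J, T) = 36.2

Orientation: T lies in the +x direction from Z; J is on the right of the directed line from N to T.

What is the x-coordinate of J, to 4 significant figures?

34.86

Checks: |NJ| = 32.40 ✓; |JT| = 36.20 ✓.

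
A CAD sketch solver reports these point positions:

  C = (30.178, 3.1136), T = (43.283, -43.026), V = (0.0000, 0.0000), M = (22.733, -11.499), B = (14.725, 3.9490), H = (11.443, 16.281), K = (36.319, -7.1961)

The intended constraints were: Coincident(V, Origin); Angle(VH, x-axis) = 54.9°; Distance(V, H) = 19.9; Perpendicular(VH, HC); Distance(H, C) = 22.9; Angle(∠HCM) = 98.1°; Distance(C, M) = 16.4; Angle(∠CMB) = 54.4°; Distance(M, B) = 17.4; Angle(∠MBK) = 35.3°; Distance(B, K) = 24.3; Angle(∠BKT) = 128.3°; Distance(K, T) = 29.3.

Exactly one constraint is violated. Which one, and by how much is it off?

Distance(K, T) = 29.3 — off by 7.20.

V = (0.00, 0.00) ✓; VH at 54.90° ✓; |VH| = 19.90 ✓; ∠(VH, HC) = 90.00° ✓; |HC| = 22.90 ✓; ∠HCM = 98.10° ✓; |CM| = 16.40 ✓; ∠CMB = 54.40° ✓; |MB| = 17.40 ✓; ∠MBK = 35.30° ✓; |BK| = 24.30 ✓; ∠BKT = 128.3° ✓; |KT| = 36.50 ✗.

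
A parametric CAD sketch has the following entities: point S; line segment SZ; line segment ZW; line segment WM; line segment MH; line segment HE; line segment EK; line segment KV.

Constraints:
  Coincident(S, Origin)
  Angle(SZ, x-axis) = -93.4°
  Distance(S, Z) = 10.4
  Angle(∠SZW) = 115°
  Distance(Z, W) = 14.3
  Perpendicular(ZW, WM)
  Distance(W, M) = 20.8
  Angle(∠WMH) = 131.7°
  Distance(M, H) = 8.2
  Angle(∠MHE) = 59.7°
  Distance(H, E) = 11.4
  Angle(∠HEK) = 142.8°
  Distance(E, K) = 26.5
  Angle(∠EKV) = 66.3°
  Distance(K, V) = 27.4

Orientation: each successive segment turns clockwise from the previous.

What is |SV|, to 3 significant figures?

39.7

S is at the origin; SZ runs at -93.4° with length 10.4, so Z = (-0.617, -10.4). ∠SZW = 115.0° gives ZW at -158° from the x-axis; with |ZW| = 14.3, W = (-13.9, -15.6). ZW is perpendicular to WM, so WM runs at 112°; with |WM| = 20.8, M = (-21.6, 3.69). ∠WMH = 131.7° gives MH at 63.3° from the x-axis; with |MH| = 8.2, H = (-17.9, 11.0). ∠MHE = 59.7° gives HE at -57.0° from the x-axis; with |HE| = 11.4, E = (-11.7, 1.46). ∠HEK = 142.8° gives EK at -94.2° from the x-axis; with |EK| = 26.5, K = (-13.6, -25.0). ∠EKV = 66.3° gives KV at 152° from the x-axis; with |KV| = 27.4, V = (-37.8, -12.1). Then |SV| = |V − S| = 39.7.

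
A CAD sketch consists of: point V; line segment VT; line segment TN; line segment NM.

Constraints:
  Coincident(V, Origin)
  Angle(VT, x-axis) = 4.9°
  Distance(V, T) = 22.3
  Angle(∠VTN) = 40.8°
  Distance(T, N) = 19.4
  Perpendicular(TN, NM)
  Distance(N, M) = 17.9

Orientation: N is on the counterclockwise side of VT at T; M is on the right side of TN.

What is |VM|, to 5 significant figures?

32.569

V is at the origin; VT runs at 4.9° with length 22.3, so T = 22.3·(cos 4.9°, sin 4.9°) = (22.219, 1.9048). ∠VTN = 40.8°, so TN runs at 4.9° + (180° − 40.8°) = 144.10° from the x-axis; with |TN| = 19.4, N = T + 19.4·(cos 144.10°, sin 144.10°) = (6.5037, 13.280). The perpendicularity gives NM at right angles to TN; with |NM| = 17.9 on the right of TN, M = N + 17.9·(0.58637, 0.81004) = (17.000, 27.780). Then |VM| = |M − V| = 32.569.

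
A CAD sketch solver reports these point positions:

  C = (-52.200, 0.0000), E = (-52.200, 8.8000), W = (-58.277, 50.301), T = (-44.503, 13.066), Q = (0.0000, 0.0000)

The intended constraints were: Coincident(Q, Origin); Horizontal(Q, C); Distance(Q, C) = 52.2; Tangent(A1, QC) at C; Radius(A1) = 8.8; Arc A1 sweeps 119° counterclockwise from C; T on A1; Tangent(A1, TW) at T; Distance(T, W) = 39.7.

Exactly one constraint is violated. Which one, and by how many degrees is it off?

Tangent(A1, TW) at T — off by 8.70°.

Q = (0.00, 0.00) ✓; Q.y = 0.00, C.y = 0.00 ✓; |QC| = 52.20 ✓; ∠(EC, CQ) = 90.00° ✓; |EC| = 8.800 ✓; bearing(E→T) − bearing(E→C) = 119.0° ✓; |ET| = 8.800 ✓; ∠(ET, TW) = 98.70° ✗; |TW| = 39.70 ✓.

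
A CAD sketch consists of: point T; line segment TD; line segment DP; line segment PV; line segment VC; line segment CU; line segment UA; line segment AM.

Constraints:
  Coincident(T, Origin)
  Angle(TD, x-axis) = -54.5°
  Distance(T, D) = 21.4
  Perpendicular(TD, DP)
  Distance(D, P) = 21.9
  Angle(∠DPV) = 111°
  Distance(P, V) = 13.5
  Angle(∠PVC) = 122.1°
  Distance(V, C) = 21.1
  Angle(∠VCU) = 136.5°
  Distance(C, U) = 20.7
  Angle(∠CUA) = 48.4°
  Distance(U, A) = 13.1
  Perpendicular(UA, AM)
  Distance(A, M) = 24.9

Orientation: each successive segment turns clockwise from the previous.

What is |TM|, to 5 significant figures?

25.632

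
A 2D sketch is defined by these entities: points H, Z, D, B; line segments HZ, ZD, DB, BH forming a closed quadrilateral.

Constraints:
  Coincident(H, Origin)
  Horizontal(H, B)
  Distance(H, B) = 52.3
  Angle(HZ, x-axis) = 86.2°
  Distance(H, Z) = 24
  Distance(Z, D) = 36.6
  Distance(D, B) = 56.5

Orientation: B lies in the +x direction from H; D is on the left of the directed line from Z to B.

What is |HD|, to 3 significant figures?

57.1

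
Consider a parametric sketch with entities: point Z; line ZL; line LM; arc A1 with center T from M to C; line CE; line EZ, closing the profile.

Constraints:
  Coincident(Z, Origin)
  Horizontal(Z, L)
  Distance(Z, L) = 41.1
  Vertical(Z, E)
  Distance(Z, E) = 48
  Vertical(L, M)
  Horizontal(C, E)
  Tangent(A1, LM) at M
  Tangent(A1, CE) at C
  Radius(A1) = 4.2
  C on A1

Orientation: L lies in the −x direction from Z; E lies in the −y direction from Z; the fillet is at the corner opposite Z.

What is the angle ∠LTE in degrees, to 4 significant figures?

102.0°

Z is at the origin; Z and L share the same y with |ZL| = 41.1 and L on the −x side, so L = (-41.10, 0.000). ZE is vertical with |ZE| = 48.0 and E on the −y side, so E = (0.000, -48.00). The virtual corner opposite Z is at (-41.10, -48.00). A1 meets LM tangentially, so TM is at right angles to LM and A1 meets CE tangentially, so TC is at right angles to CE, with radius 4.2, so the center T sits 4.2 in from both sides at T = (-36.90, -43.80). Then cos ∠LTE = TL·TE / (|TL||TE|), giving 102.0°.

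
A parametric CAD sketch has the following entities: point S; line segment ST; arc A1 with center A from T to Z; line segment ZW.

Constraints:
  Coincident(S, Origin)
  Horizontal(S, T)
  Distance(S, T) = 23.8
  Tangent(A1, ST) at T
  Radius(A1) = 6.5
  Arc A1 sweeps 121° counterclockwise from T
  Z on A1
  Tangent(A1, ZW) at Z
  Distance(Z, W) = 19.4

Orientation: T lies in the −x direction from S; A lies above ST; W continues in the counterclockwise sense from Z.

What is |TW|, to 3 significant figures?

26.8

S is at the origin; ST is horizontal with |ST| = 23.8 and T on the −x side, so T = (-23.8, 0.00). Tangency of A1 to ST means the radius AT is perpendicular to ST, so A = T + (0, 6.5) = (-23.8, 6.50). On A1, T sits at bearing -90° from A; a 121° counterclockwise sweep puts Z at bearing 31°, so Z = A + 6.5·(cos 31°, sin 31°) = (-18.2, 9.85). Tangency of A1 to ZW means the radius AZ is perpendicular to ZW, so ZW runs along (−sin 31°, cos 31°); with |ZW| = 19.4, W = (-28.2, 26.5). Then |TW| = |W − T| = 26.8.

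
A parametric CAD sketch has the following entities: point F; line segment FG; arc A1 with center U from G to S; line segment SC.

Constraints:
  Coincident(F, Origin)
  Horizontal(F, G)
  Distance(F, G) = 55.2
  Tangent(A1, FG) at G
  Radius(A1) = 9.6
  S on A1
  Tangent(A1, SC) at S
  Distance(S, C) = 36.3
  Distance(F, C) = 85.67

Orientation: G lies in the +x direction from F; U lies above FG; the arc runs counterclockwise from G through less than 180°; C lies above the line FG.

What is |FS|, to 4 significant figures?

64.75

Checks: F = (0.00, 0.00) ✓; |US| = 9.600 ✓; ∠(US, SC) = 90.00° ✓; |SC| = 36.30 ✓; |FC| = 85.67 ✓.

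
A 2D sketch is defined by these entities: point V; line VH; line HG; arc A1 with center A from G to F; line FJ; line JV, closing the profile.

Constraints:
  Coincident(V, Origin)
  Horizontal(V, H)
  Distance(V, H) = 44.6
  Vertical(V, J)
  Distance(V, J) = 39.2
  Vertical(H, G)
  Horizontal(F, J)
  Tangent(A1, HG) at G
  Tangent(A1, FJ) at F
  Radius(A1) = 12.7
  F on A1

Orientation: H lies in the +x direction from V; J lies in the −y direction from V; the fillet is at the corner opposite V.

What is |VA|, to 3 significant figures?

41.5

V is at the origin; V and H share the same y with |VH| = 44.6 and H on the +x side, so H = (44.6, 0.00). VJ is vertical with |VJ| = 39.2 and J on the −y side, so J = (0.00, -39.2). The virtual corner opposite V is at (44.6, -39.2). Tangency of A1 to HG means the radius AG is perpendicular to HG and A1 meets FJ tangentially, so AF is at right angles to FJ, with radius 12.7, so the center A sits 12.7 in from both sides at A = (31.9, -26.5). Then |VA| = |A − V| = 41.5.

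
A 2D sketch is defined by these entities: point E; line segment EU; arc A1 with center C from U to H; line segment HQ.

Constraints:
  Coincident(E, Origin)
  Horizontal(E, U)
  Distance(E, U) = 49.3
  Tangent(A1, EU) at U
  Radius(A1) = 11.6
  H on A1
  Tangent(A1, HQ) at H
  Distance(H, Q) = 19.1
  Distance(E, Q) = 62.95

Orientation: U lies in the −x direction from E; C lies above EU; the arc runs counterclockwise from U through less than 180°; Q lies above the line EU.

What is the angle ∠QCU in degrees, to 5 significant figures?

169.86°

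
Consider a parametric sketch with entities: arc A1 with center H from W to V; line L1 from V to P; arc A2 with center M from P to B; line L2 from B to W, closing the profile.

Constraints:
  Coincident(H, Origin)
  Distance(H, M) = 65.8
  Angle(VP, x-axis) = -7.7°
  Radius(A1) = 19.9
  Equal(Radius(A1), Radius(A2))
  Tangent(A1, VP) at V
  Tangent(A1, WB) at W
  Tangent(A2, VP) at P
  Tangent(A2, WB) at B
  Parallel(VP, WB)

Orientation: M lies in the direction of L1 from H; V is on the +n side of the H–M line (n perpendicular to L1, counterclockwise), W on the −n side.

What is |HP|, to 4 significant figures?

68.74

The slot axis is L1's direction at -7.7°, so u = (cos -7.7°, sin -7.7°) = (0.9910, -0.1340) and n = (−sin -7.7°, cos -7.7°) = (0.1340, 0.9910). H is at the origin and M lies 65.8 along u from H, so M = 65.8·u = (65.21, -8.816). Tangency of A1 to both parallel lines with radius 19.9 puts V and W at H ± 19.9·n: V = (2.666, 19.72), W = (-2.666, -19.72). Equal radii place P and B the same way about M: P = M + 19.9·n = (67.87, 10.90), B = M − 19.9·n = (62.54, -28.54). Then |HP| = |P − H| = 68.74.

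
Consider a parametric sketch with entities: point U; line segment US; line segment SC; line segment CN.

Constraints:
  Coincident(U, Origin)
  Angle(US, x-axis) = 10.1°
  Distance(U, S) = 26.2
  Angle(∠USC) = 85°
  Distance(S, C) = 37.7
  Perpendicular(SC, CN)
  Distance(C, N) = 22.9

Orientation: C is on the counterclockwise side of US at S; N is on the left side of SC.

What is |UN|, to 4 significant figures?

35.56

∠USC = 85.0°, so SC runs at 10.1° + (180° − 85.0°) = 105.1° from the x-axis; with |SC| = 37.7, C = S + 37.7·(cos 105.1°, sin 105.1°) = (15.97, 40.99). The perpendicularity gives CN at right angles to SC; with |CN| = 22.9 on the left of SC, N = C + 22.9·(-0.9655, -0.2605) = (-6.136, 35.03). Then |UN| = |N − U| = 35.56.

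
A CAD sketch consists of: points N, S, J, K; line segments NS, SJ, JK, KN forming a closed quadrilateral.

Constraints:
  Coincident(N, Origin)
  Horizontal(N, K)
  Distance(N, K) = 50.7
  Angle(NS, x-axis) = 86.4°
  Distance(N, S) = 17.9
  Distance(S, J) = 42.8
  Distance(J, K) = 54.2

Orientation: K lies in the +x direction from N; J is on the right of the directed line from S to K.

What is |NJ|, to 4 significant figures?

25.04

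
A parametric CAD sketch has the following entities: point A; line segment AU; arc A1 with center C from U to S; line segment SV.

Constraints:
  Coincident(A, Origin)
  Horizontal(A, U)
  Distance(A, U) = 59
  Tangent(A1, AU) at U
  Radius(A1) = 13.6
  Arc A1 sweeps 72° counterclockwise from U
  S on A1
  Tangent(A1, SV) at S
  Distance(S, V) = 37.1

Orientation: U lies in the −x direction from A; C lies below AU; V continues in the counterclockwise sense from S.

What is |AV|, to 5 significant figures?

94.614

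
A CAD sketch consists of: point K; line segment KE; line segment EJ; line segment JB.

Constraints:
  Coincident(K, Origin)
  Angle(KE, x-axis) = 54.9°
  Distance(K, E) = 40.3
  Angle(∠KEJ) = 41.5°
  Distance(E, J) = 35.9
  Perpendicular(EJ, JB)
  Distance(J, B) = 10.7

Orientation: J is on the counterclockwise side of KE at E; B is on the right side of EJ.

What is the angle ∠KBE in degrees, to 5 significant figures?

64.713°

K is at the origin; KE runs at 54.9° with length 40.3, so E = 40.3·(cos 54.9°, sin 54.9°) = (23.173, 32.971). ∠KEJ = 41.5°, so EJ runs at 54.9° + (180° − 41.5°) = 193.40° from the x-axis; with |EJ| = 35.9, J = E + 35.9·(cos 193.40°, sin 193.40°) = (-11.750, 24.652). EJ is perpendicular to JB; with |JB| = 10.7 on the right of EJ, B = J + 10.7·(-0.23175, 0.97278) = (-14.230, 35.060). Then cos ∠KBE = BK·BE / (|BK||BE|), giving 64.713°.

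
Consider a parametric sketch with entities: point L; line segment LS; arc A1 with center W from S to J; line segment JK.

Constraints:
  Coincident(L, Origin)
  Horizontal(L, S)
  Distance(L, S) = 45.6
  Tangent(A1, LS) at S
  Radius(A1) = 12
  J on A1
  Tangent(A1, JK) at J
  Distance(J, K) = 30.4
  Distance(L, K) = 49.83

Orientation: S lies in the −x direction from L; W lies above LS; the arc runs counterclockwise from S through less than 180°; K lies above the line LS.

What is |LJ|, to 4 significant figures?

35.25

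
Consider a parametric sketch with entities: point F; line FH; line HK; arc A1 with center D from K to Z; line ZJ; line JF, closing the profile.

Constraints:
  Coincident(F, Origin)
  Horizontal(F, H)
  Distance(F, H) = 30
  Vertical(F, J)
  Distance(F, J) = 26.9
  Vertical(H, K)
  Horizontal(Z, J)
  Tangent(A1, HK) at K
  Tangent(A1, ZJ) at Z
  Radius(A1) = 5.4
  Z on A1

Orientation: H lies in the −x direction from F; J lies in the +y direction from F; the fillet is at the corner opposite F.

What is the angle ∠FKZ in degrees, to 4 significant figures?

80.63°

The virtual corner opposite F is at (-30.00, 26.90). Since A1 is tangent to HK there, DK ⟂ HK and tangency of A1 to ZJ means the radius DZ is perpendicular to ZJ, with radius 5.4, so the center D sits 5.4 in from both sides at D = (-24.60, 21.50). That places the tangent points at K = (-30.00, 21.50) on HK and Z = (-24.60, 26.90) on ZJ. Then cos ∠FKZ = KF·KZ / (|KF||KZ|), giving 80.63°.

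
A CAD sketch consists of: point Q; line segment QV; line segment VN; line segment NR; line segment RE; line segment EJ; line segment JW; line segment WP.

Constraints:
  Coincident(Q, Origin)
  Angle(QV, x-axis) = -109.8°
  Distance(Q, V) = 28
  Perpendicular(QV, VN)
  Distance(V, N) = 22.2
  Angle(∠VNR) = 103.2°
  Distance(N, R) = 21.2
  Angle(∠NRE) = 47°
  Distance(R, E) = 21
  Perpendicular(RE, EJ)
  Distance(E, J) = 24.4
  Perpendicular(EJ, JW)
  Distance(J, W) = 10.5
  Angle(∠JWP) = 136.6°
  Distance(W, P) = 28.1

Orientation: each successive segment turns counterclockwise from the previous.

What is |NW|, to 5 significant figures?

9.7363

RE is perpendicular to EJ, so EJ runs at -80.000°; with |EJ| = 24.4, J = (6.5053, -43.761). EJ is perpendicular to JW, so JW runs at 10.000°; with |JW| = 10.5, W = (16.846, -41.937). Then |NW| = |W − N| = 9.7363.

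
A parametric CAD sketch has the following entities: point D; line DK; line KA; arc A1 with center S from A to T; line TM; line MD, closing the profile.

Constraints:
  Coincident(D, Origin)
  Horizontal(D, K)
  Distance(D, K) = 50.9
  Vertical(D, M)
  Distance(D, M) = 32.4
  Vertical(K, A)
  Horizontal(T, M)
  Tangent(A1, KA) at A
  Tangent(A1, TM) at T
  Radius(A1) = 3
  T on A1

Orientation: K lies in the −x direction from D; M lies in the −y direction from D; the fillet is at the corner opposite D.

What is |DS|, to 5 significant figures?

56.203

D and M share the same x with |DM| = 32.4 and M on the −y side, so M = (0.0000, -32.400). The virtual corner opposite D is at (-50.900, -32.400). The tangent condition forces SA to be normal to KA and the tangent condition forces ST to be normal to TM, with radius 3.0, so the center S sits 3.0 in from both sides at S = (-47.900, -29.400). Then |DS| = |S − D| = 56.203.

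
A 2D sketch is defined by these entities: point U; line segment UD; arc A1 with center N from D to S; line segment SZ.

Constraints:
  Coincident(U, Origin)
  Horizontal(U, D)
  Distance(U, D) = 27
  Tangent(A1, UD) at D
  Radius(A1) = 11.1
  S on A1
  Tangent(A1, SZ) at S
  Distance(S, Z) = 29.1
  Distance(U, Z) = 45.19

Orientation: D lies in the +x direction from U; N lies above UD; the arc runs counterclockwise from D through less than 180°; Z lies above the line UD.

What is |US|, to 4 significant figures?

40.06

U is at the origin; UD is horizontal with |UD| = 27.0 and D on the +x side, so D = (27.00, 0.000). Since A1 is tangent to UD there, ND ⟂ UD, so N = D + (0, 11.1) = (27.00, 11.10). Since NS ⟂ SZ (tangency), |NZ| = √(11.1² + 29.1²) = 31.15 regardless of where S sits on A1. So Z lies on both circle(U, 45.19) and circle(N, 31.15); the above-UD intersection is Z = (18.73, 41.13). S is the foot of the tangent from Z: S = (35.95, 17.67).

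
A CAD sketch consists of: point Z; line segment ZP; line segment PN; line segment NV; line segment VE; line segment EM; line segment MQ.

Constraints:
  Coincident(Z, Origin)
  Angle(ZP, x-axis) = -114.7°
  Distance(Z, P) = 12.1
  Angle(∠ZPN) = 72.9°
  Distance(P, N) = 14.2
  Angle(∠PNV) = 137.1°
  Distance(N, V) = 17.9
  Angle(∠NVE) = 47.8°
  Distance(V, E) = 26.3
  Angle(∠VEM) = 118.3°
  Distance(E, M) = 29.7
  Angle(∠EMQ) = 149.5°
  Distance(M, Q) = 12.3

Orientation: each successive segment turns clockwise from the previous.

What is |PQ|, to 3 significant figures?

27.6

Z is at the origin; ZP runs at -114.7° with length 12.1, so P = (-5.06, -11.0). ∠ZPN = 72.9° gives PN at 138° from the x-axis; with |PN| = 14.2, N = (-15.6, -1.53). ∠PNV = 137.1° gives NV at 95.3° from the x-axis; with |NV| = 17.9, V = (-17.3, 16.3). ∠NVE = 47.8° gives VE at -36.9° from the x-axis; with |VE| = 26.3, E = (3.74, 0.504). ∠VEM = 118.3° gives EM at -98.6° from the x-axis; with |EM| = 29.7, M = (-0.705, -28.9). ∠EMQ = 149.5° gives MQ at -129° from the x-axis; with |MQ| = 12.3, Q = (-8.46, -38.4). Then |PQ| = |Q − P| = 27.6.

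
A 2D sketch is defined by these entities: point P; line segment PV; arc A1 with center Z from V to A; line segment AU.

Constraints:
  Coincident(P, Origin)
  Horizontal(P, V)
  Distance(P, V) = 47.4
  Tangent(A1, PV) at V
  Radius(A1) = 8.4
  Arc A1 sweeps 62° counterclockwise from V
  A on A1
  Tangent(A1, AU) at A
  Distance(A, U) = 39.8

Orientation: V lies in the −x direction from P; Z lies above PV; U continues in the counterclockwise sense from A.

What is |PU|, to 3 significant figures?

45.0

P is at the origin; P and V share the same y with |PV| = 47.4 and V on the −x side, so V = (-47.4, 0.00). The tangent condition forces ZV to be normal to PV, so Z = V + (0, 8.4) = (-47.4, 8.40). On A1, V sits at bearing -90° from Z; a 62° counterclockwise sweep puts A at bearing -28°, so A = Z + 8.4·(cos -28°, sin -28°) = (-40.0, 4.46). The tangent condition forces ZA to be normal to AU, so AU runs along (−sin -28°, cos -28°); with |AU| = 39.8, U = (-21.3, 39.6). Then |PU| = |U − P| = 45.0.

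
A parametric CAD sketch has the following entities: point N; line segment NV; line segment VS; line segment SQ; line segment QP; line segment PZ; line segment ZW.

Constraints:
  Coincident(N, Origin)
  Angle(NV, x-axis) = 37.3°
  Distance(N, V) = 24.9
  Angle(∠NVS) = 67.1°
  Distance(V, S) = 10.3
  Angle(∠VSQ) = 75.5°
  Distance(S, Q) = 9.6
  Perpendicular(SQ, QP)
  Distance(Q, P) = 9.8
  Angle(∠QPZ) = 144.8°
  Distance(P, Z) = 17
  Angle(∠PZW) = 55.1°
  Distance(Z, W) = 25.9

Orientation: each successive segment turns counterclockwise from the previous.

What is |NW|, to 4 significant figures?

31.69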